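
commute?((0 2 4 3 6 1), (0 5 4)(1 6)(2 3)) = no:(0 2 4 3 6 1) * (0 5 4)(1 6)(2 3) = (0 3 1 5 4 2), (0 5 4)(1 6)(2 3) * (0 2 4 3 6 1) = (0 5 3 4 2 6)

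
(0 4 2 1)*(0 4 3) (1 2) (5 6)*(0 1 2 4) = (0 3 1) (2 4) (5 6) 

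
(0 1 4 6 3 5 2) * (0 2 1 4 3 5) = (0 4 6 5 1 3) 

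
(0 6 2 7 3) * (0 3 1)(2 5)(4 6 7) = (0 7 1)(2 4 6 5)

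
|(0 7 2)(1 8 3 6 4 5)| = 6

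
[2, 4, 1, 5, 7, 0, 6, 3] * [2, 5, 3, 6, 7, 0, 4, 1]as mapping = [0→3, 1→7, 2→5, 3→0, 4→1, 5→2, 6→4, 7→6]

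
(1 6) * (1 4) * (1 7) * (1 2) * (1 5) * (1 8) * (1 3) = (1 6 4 7 2 5 8 3)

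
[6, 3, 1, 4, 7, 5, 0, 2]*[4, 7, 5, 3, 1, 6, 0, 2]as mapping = [0→0, 1→3, 2→7, 3→1, 4→2, 5→6, 6→4, 7→5]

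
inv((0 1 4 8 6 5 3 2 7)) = (0 7 2 3 5 6 8 4 1)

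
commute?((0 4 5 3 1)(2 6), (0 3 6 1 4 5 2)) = no:(0 4 5 3 1)(2 6) * (0 3 6 1 4 5 2) = (0 5 6)(1 3 4 2), (0 3 6 1 4 5 2) * (0 4 5 3 1)(2 6) = (0 1 5 6)(2 4 3)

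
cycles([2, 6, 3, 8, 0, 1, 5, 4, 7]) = (0 2 3 8 7 4)(1 6 5)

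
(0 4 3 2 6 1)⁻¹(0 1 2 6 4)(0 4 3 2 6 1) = (0 6 1 3 4)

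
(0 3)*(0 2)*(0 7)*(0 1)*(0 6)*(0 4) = (0 3 2 7 1 6 4) 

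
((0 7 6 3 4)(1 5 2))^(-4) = (0 7 6 3 4)(1 2 5)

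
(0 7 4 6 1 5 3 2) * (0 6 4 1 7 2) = (0 2 6 7 1 5 3)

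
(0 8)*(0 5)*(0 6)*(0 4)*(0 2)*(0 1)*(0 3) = (0 8 5 6 4 2 1 3)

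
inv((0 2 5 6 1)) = (0 1 6 5 2)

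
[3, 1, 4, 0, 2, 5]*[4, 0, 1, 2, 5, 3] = [2, 0, 5, 4, 1, 3]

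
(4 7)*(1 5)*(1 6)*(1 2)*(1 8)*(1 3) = (1 5 6 2 8 3)(4 7)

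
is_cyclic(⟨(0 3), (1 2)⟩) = no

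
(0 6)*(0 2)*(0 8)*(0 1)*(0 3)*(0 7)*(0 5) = (0 6 2 8 1 3 7 5)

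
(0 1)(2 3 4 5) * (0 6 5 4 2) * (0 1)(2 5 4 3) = (1 6 4 3 5)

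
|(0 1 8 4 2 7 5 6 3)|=9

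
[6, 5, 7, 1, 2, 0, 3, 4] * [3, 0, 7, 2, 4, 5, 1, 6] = [1, 5, 6, 0, 7, 3, 2, 4]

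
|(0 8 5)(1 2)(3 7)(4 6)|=6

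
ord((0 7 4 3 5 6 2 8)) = 8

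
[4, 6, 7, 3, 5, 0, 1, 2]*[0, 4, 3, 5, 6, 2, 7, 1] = [6, 7, 1, 5, 2, 0, 4, 3]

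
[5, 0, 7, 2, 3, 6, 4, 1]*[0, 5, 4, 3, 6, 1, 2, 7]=[1, 0, 7, 4, 3, 2, 6, 5]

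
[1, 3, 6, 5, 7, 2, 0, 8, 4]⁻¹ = [6, 0, 5, 1, 8, 3, 2, 4, 7]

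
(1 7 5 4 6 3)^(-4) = (1 5 6)(3 7 4)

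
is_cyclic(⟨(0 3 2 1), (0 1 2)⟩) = no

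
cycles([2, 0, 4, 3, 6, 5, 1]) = (0 2 4 6 1)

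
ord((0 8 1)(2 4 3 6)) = 12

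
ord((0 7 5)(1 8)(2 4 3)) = 6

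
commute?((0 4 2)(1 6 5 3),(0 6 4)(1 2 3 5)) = no:(0 4 2)(1 6 5 3)*(0 6 4)(1 2 3 5) = (1 4 3 2 6),(0 6 4)(1 2 3 5)*(0 4 2)(1 6 5 3) = (0 5 6 2 1)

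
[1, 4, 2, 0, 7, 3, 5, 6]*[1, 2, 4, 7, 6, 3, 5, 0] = [2, 6, 4, 1, 0, 7, 3, 5]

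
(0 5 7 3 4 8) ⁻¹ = (0 8 4 3 7 5) 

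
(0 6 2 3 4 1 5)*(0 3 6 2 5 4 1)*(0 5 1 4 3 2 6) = (0 6 1 3 4 5 2)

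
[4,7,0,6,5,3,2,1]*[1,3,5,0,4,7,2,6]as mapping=[0→4,1→6,2→1,3→2,4→7,5→0,6→5,7→3]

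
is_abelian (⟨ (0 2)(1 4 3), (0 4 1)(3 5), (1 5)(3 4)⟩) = no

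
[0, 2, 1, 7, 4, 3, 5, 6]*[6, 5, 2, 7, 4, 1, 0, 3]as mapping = [0→6, 1→2, 2→5, 3→3, 4→4, 5→7, 6→1, 7→0]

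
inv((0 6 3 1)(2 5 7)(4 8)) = (0 1 3 6)(2 7 5)(4 8)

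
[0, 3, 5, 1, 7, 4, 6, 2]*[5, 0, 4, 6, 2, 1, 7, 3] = [5, 6, 1, 0, 3, 2, 7, 4]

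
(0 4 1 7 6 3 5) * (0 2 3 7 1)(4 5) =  (0 5 2 3 4)(6 7)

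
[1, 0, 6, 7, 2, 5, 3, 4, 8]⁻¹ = [1, 0, 4, 6, 7, 5, 2, 3, 8]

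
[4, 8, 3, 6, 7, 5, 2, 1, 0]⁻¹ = [8, 7, 6, 2, 0, 5, 3, 4, 1]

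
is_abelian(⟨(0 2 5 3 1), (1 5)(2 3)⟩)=no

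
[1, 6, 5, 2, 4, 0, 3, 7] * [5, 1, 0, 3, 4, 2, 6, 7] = [1, 6, 2, 0, 4, 5, 3, 7]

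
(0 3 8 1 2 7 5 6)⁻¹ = (0 6 5 7 2 1 8 3)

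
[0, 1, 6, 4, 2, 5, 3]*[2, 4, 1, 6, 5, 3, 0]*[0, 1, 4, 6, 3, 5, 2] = [4, 3, 0, 5, 1, 6, 2]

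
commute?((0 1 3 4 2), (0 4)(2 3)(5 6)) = no:(0 1 3 4 2)*(0 4)(2 3)(5 6) = (0 1 2 4 3)(5 6), (0 4)(2 3)(5 6)*(0 1 3 4 2) = (0 2 4 1 3)(5 6)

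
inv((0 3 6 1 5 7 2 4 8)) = (0 8 4 2 7 5 1 6 3)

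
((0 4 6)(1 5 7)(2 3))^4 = (0 4 6)(1 5 7)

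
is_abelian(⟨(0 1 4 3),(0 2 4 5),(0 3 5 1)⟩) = no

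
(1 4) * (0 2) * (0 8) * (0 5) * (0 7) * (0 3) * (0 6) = (0 2 8 5 7 3 6)(1 4)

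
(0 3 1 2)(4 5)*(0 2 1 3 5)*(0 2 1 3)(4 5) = (0 4 2 1 3)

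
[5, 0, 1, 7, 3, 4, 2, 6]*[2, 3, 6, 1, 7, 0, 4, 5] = [0, 2, 3, 5, 1, 7, 6, 4]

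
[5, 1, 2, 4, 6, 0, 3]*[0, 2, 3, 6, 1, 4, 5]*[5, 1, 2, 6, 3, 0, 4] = [3, 2, 6, 1, 0, 5, 4]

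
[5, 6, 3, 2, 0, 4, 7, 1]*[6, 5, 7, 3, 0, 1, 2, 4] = [1, 2, 3, 7, 6, 0, 4, 5]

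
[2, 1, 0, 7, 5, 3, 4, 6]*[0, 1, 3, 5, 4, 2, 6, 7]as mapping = [0→3, 1→1, 2→0, 3→7, 4→2, 5→5, 6→4, 7→6]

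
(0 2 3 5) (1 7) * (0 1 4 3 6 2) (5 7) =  (1 5) (2 6) (3 7 4) 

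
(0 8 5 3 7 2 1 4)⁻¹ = (0 4 1 2 7 3 5 8)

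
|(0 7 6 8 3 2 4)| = 7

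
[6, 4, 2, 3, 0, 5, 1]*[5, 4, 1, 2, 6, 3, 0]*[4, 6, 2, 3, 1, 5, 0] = [4, 0, 6, 2, 5, 3, 1]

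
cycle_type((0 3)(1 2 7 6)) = 2.4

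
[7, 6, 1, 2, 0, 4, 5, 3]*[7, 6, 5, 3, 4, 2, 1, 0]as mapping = [0→0, 1→1, 2→6, 3→5, 4→7, 5→4, 6→2, 7→3]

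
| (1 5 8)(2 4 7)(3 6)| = 6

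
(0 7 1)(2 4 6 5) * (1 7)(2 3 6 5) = (0 1)(2 4 5 3 6)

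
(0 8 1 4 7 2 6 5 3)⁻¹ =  (0 3 5 6 2 7 4 1 8)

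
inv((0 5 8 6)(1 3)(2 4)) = (0 6 8 5)(1 3)(2 4)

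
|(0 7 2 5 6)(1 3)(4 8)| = 10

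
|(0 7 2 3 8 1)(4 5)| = 6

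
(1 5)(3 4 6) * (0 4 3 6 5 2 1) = (0 4 5)(1 2)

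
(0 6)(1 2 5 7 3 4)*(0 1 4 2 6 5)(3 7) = (0 5 3 2)(1 6)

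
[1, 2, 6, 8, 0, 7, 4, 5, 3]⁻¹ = [4, 0, 1, 8, 6, 7, 2, 5, 3]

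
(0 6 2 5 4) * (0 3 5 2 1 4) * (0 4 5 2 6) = (1 5 4 3 2 6) 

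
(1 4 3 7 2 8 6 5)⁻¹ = (1 5 6 8 2 7 3 4)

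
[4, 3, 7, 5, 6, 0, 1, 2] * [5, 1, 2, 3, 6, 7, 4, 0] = [6, 3, 0, 7, 4, 5, 1, 2]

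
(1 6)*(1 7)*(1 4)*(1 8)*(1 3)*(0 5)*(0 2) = (0 5 2) (1 6 7 4 8 3) 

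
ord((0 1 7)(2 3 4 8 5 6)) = 6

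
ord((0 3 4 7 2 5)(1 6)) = 6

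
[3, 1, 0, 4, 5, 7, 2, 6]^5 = [6, 1, 7, 2, 0, 3, 5, 4]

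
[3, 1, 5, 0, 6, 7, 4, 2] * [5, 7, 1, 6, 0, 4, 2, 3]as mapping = [0→6, 1→7, 2→4, 3→5, 4→2, 5→3, 6→0, 7→1]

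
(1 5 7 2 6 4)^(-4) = (1 7 6)(2 4 5)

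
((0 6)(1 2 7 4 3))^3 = (0 6)(1 4 2 3 7)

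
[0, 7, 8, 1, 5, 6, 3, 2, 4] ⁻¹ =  [0, 3, 7, 6, 8, 4, 5, 1, 2] 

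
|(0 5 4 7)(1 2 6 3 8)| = 20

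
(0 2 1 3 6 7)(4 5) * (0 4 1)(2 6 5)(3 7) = (0 6 3 5 1 7 4 2)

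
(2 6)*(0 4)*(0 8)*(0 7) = (0 4 8 7)(2 6)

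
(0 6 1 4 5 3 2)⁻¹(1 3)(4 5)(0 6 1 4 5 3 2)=(2 4)(3 5)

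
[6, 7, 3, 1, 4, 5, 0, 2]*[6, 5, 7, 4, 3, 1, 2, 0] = [2, 0, 4, 5, 3, 1, 6, 7]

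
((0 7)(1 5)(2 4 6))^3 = (0 7)(1 5)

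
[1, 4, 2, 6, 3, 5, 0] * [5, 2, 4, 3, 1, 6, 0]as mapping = [0→2, 1→1, 2→4, 3→0, 4→3, 5→6, 6→5]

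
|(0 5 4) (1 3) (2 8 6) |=6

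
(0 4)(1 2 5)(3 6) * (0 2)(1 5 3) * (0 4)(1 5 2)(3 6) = (1 4)(2 6 5)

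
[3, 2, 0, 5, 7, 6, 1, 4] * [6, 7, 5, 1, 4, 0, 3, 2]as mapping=[0→1, 1→5, 2→6, 3→0, 4→2, 5→3, 6→7, 7→4]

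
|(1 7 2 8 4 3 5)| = 7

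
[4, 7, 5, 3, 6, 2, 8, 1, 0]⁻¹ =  [8, 7, 5, 3, 0, 2, 4, 1, 6]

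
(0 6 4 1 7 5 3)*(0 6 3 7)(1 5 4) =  (0 3 6 1)(4 5 7)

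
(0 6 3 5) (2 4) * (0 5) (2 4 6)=(0 2 6 3) 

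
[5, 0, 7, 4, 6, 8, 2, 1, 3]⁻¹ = [1, 7, 6, 8, 3, 0, 4, 2, 5]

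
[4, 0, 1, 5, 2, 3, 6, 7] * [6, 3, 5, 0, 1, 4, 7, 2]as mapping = [0→1, 1→6, 2→3, 3→4, 4→5, 5→0, 6→7, 7→2]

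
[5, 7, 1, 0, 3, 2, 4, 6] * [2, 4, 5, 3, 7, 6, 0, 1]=[6, 1, 4, 2, 3, 5, 7, 0]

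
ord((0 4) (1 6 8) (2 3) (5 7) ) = 6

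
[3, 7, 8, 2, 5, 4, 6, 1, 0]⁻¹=[8, 7, 3, 0, 5, 4, 6, 1, 2]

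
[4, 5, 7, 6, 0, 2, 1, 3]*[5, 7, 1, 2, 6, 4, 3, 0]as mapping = [0→6, 1→4, 2→0, 3→3, 4→5, 5→1, 6→7, 7→2]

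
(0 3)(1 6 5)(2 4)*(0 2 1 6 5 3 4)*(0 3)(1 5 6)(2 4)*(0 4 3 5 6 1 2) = (2 5)(4 6)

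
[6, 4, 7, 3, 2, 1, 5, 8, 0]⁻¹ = [8, 5, 4, 3, 1, 6, 0, 2, 7]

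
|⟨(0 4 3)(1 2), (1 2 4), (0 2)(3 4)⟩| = 120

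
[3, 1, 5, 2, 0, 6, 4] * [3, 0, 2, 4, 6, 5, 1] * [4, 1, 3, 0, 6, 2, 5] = [6, 4, 2, 3, 0, 1, 5]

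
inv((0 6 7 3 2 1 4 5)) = (0 5 4 1 2 3 7 6)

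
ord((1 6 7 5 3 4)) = 6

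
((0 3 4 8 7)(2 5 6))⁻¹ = (0 7 8 4 3)(2 6 5)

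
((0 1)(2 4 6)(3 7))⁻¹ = (0 1)(2 6 4)(3 7)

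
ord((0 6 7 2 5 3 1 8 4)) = 9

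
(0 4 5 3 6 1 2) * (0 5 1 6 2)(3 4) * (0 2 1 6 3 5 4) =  (0 5)(1 2 4 6 3)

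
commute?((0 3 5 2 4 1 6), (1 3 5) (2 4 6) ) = no:(0 3 5 2 4 1 6) * (1 3 5) (2 4 6) = (0 5 4 3 1 2 6), (1 3 5) (2 4 6) * (0 3 5 2 4 1 6) = (0 3 2 1 5 6 4) 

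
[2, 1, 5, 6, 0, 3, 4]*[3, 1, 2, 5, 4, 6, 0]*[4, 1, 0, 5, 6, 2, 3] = [0, 1, 3, 4, 5, 2, 6]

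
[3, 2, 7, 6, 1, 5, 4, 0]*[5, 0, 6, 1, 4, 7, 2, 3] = [1, 6, 3, 2, 0, 7, 4, 5]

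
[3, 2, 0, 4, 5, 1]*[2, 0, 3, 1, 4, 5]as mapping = [0→1, 1→3, 2→2, 3→4, 4→5, 5→0]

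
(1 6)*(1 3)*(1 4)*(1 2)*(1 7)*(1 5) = (1 6 3 4 2 7 5)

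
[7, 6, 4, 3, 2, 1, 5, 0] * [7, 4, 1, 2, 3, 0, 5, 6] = [6, 5, 3, 2, 1, 4, 0, 7]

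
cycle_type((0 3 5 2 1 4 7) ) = 7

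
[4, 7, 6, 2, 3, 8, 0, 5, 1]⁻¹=[6, 8, 3, 4, 0, 7, 2, 1, 5]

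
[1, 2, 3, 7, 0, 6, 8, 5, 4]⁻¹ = [4, 0, 1, 2, 8, 7, 5, 3, 6]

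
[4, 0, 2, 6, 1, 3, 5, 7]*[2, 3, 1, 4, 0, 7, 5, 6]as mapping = [0→0, 1→2, 2→1, 3→5, 4→3, 5→4, 6→7, 7→6]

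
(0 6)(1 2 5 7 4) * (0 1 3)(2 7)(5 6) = (0 5 2 6 1 7 4 3)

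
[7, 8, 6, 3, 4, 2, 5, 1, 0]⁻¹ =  [8, 7, 5, 3, 4, 6, 2, 0, 1]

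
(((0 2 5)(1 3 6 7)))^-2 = (0 2 5)(1 6)(3 7)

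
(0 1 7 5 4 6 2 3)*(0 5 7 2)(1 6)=(0 6)(1 2 3 5 4)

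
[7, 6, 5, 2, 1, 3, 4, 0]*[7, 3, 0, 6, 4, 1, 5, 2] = [2, 5, 1, 0, 3, 6, 4, 7]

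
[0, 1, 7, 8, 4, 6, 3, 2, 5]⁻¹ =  [0, 1, 7, 6, 4, 8, 5, 2, 3]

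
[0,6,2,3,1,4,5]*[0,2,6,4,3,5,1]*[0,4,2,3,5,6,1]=[0,4,1,5,2,3,6]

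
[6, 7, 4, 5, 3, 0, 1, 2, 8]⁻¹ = [5, 6, 7, 4, 2, 3, 0, 1, 8]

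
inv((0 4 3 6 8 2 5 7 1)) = (0 1 7 5 2 8 6 3 4)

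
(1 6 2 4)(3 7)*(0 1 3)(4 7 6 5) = (0 1 5 4 3 6 2 7)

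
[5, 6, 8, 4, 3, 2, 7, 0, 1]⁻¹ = [7, 8, 5, 4, 3, 0, 1, 6, 2]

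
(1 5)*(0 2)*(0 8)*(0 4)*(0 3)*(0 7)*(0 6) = (0 2 8 4 3 7 6)(1 5)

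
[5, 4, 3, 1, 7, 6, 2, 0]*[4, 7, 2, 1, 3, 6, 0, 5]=[6, 3, 1, 7, 5, 0, 2, 4]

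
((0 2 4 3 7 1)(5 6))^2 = (0 4 7)(1 2 3)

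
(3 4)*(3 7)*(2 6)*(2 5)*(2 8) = (2 6 5 8)(3 4 7)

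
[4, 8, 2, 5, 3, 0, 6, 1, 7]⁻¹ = [5, 7, 2, 4, 0, 3, 6, 8, 1]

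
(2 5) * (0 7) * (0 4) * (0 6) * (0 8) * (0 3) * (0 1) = (0 7 4 6 8 3 1)(2 5)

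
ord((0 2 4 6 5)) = 5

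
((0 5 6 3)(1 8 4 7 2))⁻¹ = (0 3 6 5)(1 2 7 4 8)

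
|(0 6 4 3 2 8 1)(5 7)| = 14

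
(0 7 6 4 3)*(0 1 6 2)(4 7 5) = (0 5 4 3 1 6 7 2)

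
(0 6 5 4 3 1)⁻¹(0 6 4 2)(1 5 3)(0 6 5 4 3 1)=(0 4 1)(2 6 5 3)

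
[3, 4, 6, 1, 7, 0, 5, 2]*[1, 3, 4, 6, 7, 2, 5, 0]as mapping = [0→6, 1→7, 2→5, 3→3, 4→0, 5→1, 6→2, 7→4]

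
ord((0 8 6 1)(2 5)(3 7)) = 4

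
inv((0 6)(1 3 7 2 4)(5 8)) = (0 6)(1 4 2 7 3)(5 8)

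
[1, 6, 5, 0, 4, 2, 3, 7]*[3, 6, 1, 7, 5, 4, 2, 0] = [6, 2, 4, 3, 5, 1, 7, 0]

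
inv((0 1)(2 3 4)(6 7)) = (0 1)(2 4 3)(6 7)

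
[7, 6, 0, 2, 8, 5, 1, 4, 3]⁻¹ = [2, 6, 3, 8, 7, 5, 1, 0, 4]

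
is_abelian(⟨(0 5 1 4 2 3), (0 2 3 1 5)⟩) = no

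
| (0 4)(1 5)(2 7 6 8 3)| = 10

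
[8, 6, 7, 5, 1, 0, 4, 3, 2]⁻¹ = [5, 4, 8, 7, 6, 3, 1, 2, 0]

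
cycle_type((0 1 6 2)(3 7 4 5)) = 4^2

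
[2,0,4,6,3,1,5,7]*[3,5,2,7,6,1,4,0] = [2,3,6,4,7,5,1,0]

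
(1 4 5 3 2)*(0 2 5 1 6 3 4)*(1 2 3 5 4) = (0 3 4 2 6 5 1)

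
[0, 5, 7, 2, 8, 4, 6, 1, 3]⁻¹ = [0, 7, 3, 8, 5, 1, 6, 2, 4]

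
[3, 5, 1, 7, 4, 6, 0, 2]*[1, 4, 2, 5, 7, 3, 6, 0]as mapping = [0→5, 1→3, 2→4, 3→0, 4→7, 5→6, 6→1, 7→2]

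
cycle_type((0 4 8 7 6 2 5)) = 7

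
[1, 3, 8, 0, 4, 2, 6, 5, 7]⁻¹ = [3, 0, 5, 1, 4, 7, 6, 8, 2]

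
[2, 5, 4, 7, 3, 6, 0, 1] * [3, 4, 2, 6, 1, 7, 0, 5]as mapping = [0→2, 1→7, 2→1, 3→5, 4→6, 5→0, 6→3, 7→4]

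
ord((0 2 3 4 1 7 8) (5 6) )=14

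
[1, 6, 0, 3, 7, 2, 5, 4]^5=[0, 1, 2, 3, 7, 5, 6, 4]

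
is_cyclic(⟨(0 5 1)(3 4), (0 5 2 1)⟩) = no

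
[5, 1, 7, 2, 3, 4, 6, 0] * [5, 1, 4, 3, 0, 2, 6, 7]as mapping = [0→2, 1→1, 2→7, 3→4, 4→3, 5→0, 6→6, 7→5]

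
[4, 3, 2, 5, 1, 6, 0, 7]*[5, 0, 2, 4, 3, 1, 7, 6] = [3, 4, 2, 1, 0, 7, 5, 6]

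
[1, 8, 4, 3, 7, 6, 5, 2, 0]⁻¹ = [8, 0, 7, 3, 2, 6, 5, 4, 1]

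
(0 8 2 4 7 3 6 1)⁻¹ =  (0 1 6 3 7 4 2 8)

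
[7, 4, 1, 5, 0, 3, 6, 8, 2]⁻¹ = [4, 2, 8, 5, 1, 3, 6, 0, 7]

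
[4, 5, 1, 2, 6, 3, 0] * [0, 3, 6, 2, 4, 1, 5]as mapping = [0→4, 1→1, 2→3, 3→6, 4→5, 5→2, 6→0]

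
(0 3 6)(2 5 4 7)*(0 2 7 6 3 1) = (0 1)(2 5 4 6)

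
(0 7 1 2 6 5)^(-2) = (0 6 1)(2 7 5)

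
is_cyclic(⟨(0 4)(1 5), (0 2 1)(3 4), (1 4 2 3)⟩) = no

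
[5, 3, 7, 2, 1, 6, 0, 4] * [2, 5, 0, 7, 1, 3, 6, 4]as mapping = [0→3, 1→7, 2→4, 3→0, 4→5, 5→6, 6→2, 7→1]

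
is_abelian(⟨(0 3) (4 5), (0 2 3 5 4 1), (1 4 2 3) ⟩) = no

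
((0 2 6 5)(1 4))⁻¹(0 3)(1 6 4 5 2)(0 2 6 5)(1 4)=(0 6 4 5 1)(2 3)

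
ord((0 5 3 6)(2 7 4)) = 12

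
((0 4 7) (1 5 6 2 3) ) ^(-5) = (0 4 7) 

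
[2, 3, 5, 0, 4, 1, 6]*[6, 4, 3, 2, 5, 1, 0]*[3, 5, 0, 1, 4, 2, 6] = [1, 0, 5, 6, 2, 4, 3]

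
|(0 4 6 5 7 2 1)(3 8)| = 14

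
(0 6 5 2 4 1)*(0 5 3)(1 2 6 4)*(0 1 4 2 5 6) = (0 2 4 5)(1 6 3)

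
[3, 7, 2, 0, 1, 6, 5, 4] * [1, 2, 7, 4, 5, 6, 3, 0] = [4, 0, 7, 1, 2, 3, 6, 5]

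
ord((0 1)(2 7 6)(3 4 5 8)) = 12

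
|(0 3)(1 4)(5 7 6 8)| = 4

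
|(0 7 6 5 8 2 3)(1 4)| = 14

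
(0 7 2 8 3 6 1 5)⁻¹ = (0 5 1 6 3 8 2 7)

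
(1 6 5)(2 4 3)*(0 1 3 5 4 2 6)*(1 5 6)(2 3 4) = (0 5 4 6 2 3 1)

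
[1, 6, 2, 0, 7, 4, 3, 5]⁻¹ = [3, 0, 2, 6, 5, 7, 1, 4]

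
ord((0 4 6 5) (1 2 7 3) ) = 4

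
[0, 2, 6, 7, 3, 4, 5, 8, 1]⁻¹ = [0, 8, 1, 4, 5, 6, 2, 3, 7]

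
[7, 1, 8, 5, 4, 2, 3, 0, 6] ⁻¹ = [7, 1, 5, 6, 4, 3, 8, 0, 2] 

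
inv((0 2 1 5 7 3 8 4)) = (0 4 8 3 7 5 1 2)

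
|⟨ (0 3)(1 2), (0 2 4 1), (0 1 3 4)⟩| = 120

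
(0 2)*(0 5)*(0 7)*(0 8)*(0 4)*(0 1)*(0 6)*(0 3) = (0 2 5 7 8 4 1 6 3)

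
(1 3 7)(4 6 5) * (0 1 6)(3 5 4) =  (0 1 5 3 7 6 4)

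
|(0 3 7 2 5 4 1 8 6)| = 9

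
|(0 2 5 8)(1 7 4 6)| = 4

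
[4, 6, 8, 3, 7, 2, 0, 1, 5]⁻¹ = [6, 7, 5, 3, 0, 8, 1, 4, 2]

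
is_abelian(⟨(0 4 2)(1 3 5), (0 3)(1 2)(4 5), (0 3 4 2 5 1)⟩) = no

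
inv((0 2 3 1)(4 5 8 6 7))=(0 1 3 2)(4 7 6 8 5)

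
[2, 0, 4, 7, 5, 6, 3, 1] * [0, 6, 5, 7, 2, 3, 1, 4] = [5, 0, 2, 4, 3, 1, 7, 6]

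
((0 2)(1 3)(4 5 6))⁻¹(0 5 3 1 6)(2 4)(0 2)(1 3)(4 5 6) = (0 5)(1 3 4 2 6)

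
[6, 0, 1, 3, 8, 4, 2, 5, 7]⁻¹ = [1, 2, 6, 3, 5, 7, 0, 8, 4]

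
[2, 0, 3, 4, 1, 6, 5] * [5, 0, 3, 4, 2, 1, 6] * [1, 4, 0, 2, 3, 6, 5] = [2, 6, 3, 0, 1, 5, 4]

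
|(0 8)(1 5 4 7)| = 4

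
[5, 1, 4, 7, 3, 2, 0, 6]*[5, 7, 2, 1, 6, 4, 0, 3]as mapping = [0→4, 1→7, 2→6, 3→3, 4→1, 5→2, 6→5, 7→0]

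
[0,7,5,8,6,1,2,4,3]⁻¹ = [0,5,6,8,7,2,4,1,3]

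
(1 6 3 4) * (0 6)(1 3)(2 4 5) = (0 6 1)(2 4 3 5)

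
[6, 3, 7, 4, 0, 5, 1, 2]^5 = [0, 1, 7, 3, 4, 5, 6, 2]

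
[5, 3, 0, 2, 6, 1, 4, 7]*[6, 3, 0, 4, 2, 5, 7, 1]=[5, 4, 6, 0, 7, 3, 2, 1]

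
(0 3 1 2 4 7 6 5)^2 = (0 1 4 6)(2 7 5 3)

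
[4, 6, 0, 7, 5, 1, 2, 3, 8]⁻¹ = [2, 5, 6, 7, 0, 4, 1, 3, 8]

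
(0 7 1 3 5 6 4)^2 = (0 1 5 4 7 3 6)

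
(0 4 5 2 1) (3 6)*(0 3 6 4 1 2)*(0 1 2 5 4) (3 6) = (0 2 5 1 6 3) 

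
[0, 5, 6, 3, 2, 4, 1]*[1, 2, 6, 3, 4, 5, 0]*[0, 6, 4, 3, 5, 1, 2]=[6, 1, 0, 3, 2, 5, 4]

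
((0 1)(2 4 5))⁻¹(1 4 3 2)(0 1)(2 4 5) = (0 5 3 4)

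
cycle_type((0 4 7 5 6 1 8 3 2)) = 9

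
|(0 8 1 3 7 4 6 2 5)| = 9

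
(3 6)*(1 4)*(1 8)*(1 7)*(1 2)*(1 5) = (1 4 8 7 2 5) (3 6) 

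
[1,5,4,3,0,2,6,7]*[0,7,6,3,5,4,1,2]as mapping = [0→7,1→4,2→5,3→3,4→0,5→6,6→1,7→2]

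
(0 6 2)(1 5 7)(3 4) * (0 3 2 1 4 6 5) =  (0 5 7 4 2 3 6 1)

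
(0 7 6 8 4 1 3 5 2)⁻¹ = (0 2 5 3 1 4 8 6 7)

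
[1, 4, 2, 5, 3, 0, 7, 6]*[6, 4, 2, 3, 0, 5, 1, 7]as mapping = [0→4, 1→0, 2→2, 3→5, 4→3, 5→6, 6→7, 7→1]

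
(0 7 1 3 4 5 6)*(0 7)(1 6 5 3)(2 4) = (2 4 3)(6 7)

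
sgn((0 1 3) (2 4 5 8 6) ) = 1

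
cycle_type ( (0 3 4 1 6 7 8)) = 7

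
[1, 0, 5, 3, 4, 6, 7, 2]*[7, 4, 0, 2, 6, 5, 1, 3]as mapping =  [0→4, 1→7, 2→5, 3→2, 4→6, 5→1, 6→3, 7→0]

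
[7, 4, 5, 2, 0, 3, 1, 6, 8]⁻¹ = [4, 6, 3, 5, 1, 2, 7, 0, 8]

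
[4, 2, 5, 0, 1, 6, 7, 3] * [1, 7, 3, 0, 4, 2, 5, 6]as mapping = [0→4, 1→3, 2→2, 3→1, 4→7, 5→5, 6→6, 7→0]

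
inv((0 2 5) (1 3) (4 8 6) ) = (0 5 2) (1 3) (4 6 8) 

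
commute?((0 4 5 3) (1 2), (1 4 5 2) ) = no:(0 4 5 3) (1 2) * (1 4 5 2) = (0 5 3) (2 4), (1 4 5 2) * (0 4 5 3) (1 2) = (0 4 3) (1 5) 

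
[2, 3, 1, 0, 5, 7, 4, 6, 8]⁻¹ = [3, 2, 0, 1, 6, 4, 7, 5, 8]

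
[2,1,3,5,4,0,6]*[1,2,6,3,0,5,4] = [6,2,3,5,0,1,4]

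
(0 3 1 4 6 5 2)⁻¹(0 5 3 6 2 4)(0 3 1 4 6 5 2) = (0 6 3 2 1 5)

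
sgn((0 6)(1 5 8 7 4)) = -1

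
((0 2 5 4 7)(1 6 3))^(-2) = (0 4 2 7 5)(1 6 3)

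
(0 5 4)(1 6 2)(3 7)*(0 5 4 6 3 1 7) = (0 4 5 6 2 7 1 3)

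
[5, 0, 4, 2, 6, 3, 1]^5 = [6, 4, 5, 0, 3, 1, 2]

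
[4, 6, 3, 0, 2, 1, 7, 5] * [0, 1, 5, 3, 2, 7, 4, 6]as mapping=[0→2, 1→4, 2→3, 3→0, 4→5, 5→1, 6→6, 7→7]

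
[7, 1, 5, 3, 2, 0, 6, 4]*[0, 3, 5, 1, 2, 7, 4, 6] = [6, 3, 7, 1, 5, 0, 4, 2]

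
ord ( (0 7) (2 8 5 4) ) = 4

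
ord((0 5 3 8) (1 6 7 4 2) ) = 20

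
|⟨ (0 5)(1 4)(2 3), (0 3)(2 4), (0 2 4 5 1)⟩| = 720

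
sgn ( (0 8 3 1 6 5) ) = -1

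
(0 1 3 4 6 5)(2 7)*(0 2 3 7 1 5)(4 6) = (0 5 2 1 7 3 6)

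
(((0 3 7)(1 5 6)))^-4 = (0 7 3)(1 6 5)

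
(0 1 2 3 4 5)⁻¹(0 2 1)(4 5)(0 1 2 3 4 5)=(0 5)(1 3 2)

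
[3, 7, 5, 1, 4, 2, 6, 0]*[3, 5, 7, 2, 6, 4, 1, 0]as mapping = [0→2, 1→0, 2→4, 3→5, 4→6, 5→7, 6→1, 7→3]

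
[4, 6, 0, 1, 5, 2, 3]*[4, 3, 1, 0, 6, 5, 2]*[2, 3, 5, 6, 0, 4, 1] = [1, 5, 0, 6, 4, 3, 2]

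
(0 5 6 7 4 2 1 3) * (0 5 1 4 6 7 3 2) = (0 1 2 4)(3 5 7 6)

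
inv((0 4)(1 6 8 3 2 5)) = (0 4)(1 5 2 3 8 6)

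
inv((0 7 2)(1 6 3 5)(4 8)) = (0 2 7)(1 5 3 6)(4 8)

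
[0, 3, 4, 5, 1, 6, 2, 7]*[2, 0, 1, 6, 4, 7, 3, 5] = [2, 6, 4, 7, 0, 3, 1, 5]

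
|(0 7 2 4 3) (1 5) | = 10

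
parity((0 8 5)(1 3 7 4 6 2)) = odd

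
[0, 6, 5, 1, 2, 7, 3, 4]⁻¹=[0, 3, 4, 6, 7, 2, 1, 5]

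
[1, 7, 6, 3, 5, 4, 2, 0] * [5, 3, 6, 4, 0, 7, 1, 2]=[3, 2, 1, 4, 7, 0, 6, 5]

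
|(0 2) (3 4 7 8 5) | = 10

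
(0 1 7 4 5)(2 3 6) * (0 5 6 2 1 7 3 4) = (0 7)(1 3 2 4 6)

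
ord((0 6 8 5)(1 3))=4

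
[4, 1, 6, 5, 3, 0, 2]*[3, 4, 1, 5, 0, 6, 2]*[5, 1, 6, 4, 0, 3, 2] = [5, 0, 6, 2, 3, 4, 1]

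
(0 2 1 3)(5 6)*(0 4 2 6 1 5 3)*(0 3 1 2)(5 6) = (0 5 2 6 1 3 4)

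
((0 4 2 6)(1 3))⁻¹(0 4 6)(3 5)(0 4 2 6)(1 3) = (0 4 2)(1 5)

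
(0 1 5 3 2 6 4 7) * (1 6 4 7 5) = (0 6 7)(2 4 5 3)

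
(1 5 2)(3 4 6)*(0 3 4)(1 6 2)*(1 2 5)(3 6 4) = (0 6 3)(2 4 5)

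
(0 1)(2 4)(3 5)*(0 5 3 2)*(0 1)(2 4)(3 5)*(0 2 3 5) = (0 2 3)(1 5 4)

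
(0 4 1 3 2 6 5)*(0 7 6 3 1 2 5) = (0 4 2 3 5 7 6)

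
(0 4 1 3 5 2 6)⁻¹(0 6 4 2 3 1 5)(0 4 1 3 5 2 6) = (0 1 6 5 3 2 4)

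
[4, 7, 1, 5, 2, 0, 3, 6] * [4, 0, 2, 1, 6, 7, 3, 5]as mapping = [0→6, 1→5, 2→0, 3→7, 4→2, 5→4, 6→1, 7→3]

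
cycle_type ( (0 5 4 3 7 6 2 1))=8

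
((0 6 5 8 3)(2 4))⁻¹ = (0 3 8 5 6)(2 4)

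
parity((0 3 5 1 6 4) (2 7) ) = even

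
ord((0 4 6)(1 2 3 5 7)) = 15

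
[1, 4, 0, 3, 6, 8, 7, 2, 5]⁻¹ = [2, 0, 7, 3, 1, 8, 4, 6, 5]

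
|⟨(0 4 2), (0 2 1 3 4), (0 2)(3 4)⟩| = 60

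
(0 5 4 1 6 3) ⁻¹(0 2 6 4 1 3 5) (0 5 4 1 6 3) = (0 4 5 2 3 1 6) 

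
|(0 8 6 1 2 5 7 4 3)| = 9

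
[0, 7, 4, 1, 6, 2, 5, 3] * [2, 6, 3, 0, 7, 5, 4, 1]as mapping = [0→2, 1→1, 2→7, 3→6, 4→4, 5→3, 6→5, 7→0]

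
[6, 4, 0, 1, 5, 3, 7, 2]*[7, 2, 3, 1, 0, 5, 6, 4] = [6, 0, 7, 2, 5, 1, 4, 3]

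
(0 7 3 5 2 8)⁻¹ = (0 8 2 5 3 7)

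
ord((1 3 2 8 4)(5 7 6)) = 15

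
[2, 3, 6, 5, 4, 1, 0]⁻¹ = [6, 5, 0, 1, 4, 3, 2]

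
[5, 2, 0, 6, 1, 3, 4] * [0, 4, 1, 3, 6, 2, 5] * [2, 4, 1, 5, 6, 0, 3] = [1, 4, 2, 0, 6, 5, 3]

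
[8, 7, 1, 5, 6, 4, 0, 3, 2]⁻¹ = [6, 2, 8, 7, 5, 3, 4, 1, 0]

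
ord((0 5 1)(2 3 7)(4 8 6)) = 3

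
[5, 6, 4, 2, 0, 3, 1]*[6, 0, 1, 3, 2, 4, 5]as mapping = [0→4, 1→5, 2→2, 3→1, 4→6, 5→3, 6→0]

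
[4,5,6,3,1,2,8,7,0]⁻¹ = [8,4,5,3,0,1,2,7,6]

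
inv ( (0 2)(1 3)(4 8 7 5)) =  (0 2)(1 3)(4 5 7 8)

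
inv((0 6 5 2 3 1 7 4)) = (0 4 7 1 3 2 5 6)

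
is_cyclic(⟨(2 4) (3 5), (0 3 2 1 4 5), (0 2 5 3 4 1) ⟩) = no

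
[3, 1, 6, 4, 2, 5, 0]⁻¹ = [6, 1, 4, 0, 3, 5, 2]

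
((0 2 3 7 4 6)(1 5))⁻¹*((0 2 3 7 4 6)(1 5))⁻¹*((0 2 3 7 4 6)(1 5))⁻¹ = (0 7)(1 5)(2 4)(3 6)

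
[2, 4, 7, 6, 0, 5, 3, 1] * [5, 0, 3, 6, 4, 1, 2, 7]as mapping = [0→3, 1→4, 2→7, 3→2, 4→5, 5→1, 6→6, 7→0]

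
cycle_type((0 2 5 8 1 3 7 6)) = 8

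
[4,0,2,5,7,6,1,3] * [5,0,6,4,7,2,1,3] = [7,5,6,2,3,1,0,4]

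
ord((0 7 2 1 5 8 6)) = 7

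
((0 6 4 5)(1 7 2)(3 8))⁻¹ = (0 5 4 6)(1 2 7)(3 8)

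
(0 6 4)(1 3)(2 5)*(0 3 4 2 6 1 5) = (0 1 4 3 5 6 2)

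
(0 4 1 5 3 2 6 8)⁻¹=(0 8 6 2 3 5 1 4)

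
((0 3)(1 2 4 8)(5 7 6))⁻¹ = (0 3)(1 8 4 2)(5 6 7)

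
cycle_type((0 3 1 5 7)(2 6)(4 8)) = 2^2.5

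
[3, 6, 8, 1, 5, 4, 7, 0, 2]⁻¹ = [7, 3, 8, 0, 5, 4, 1, 6, 2]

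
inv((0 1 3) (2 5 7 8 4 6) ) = (0 3 1) (2 6 4 8 7 5) 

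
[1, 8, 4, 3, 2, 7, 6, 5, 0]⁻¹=[8, 0, 4, 3, 2, 7, 6, 5, 1]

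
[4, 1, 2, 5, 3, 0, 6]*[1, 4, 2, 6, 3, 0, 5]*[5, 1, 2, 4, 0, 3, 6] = [4, 0, 2, 5, 6, 1, 3]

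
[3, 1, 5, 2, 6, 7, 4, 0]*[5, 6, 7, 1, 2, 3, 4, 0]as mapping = [0→1, 1→6, 2→3, 3→7, 4→4, 5→0, 6→2, 7→5]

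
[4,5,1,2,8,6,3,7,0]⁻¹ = [8,2,3,6,0,1,5,7,4]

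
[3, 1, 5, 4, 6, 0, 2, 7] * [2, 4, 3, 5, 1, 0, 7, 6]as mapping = [0→5, 1→4, 2→0, 3→1, 4→7, 5→2, 6→3, 7→6]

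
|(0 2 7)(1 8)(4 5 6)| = 6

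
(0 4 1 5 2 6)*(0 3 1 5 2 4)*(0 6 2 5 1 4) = (0 6 3 4 1 5)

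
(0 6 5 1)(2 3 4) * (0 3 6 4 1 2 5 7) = (0 4 5 2 6 7)(1 3)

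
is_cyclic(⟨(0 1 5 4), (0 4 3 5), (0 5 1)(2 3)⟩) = no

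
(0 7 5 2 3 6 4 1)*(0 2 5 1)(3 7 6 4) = (0 6 3 4)(1 2 7)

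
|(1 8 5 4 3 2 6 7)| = 8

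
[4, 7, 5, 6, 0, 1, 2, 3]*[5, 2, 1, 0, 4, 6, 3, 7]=[4, 7, 6, 3, 5, 2, 1, 0]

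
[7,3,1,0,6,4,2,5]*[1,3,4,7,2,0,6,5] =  [5,7,3,1,6,2,4,0]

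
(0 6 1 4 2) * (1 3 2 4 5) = (0 6 3 2)(1 5)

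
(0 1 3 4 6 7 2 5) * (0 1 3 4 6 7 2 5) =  (0 3 6 2)(1 4 7 5)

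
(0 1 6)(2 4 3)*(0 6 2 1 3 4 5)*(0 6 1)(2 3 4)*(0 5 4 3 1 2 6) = (0 3 5)(2 4 6)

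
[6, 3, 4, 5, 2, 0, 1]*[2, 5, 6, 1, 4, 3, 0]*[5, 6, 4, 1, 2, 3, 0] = [5, 6, 2, 1, 0, 4, 3]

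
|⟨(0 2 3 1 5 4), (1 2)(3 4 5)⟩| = 720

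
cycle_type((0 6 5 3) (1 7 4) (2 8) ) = 2.3.4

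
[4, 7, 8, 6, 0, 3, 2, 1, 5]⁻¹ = [4, 7, 6, 5, 0, 8, 3, 1, 2]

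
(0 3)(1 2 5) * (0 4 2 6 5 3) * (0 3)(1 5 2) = (0 3 4 1 6 2)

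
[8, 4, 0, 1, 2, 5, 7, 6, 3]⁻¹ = [2, 3, 4, 8, 1, 5, 7, 6, 0]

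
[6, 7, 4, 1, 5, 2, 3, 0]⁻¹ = [7, 3, 5, 6, 2, 4, 0, 1]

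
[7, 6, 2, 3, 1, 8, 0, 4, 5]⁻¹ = [6, 4, 2, 3, 7, 8, 1, 0, 5]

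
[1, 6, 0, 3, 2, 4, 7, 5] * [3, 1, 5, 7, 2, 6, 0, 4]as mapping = [0→1, 1→0, 2→3, 3→7, 4→5, 5→2, 6→4, 7→6]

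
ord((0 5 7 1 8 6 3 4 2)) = 9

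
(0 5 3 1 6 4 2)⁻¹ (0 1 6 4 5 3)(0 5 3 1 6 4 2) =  (1 5 6 4 2 3)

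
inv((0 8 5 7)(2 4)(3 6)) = (0 7 5 8)(2 4)(3 6)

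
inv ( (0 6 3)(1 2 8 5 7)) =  (0 3 6)(1 7 5 8 2)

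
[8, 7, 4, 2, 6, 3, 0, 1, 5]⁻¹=[6, 7, 3, 5, 2, 8, 4, 1, 0]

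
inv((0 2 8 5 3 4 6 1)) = (0 1 6 4 3 5 8 2)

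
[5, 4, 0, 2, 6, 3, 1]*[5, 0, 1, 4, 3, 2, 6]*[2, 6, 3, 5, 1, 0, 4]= [3, 5, 0, 6, 4, 1, 2]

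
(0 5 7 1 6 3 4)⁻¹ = (0 4 3 6 1 7 5)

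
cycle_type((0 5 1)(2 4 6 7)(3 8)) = 2.3.4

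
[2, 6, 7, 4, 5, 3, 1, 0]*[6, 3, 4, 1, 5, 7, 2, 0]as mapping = [0→4, 1→2, 2→0, 3→5, 4→7, 5→1, 6→3, 7→6]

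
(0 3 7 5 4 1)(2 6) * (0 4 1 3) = (1 4 3 7 5)(2 6)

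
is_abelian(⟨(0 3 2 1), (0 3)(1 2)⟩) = no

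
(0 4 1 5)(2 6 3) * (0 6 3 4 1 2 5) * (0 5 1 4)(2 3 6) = (0 4 3 1 5 2 6)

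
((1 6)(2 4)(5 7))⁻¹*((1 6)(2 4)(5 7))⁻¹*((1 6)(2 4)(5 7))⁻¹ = (1 6)(2 4)(5 7)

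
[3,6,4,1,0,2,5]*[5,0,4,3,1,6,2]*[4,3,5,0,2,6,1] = [0,5,3,4,6,2,1]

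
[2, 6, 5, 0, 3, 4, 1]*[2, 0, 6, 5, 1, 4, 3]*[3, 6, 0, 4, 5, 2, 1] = [1, 4, 5, 0, 2, 6, 3]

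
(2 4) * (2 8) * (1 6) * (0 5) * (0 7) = (0 5 7)(1 6)(2 4 8)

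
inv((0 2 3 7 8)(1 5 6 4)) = (0 8 7 3 2)(1 4 6 5)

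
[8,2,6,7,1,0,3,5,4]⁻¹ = [5,4,1,6,8,7,2,3,0]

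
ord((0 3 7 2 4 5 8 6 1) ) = 9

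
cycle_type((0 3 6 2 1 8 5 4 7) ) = 9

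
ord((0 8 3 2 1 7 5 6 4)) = 9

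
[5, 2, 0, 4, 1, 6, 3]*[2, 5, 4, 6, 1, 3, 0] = [3, 4, 2, 1, 5, 0, 6]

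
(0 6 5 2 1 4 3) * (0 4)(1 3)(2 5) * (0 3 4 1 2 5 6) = (1 3)(2 4)(5 6)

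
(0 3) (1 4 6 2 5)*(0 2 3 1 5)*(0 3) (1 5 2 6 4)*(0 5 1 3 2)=(0 1 3 6 5) 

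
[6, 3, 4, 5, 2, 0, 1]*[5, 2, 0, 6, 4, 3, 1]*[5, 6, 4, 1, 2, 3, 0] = [6, 0, 2, 1, 5, 3, 4]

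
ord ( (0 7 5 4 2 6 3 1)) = 8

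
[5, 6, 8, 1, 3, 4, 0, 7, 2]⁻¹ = [6, 3, 8, 4, 5, 0, 1, 7, 2]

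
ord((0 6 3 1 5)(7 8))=10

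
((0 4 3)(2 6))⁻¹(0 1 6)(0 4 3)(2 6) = (1 2 4)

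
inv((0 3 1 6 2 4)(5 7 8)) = (0 4 2 6 1 3)(5 8 7)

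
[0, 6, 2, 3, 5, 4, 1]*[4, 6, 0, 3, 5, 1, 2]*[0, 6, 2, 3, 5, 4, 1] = [5, 2, 0, 3, 6, 4, 1]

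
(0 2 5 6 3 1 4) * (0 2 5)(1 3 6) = (0 5 1 4 2)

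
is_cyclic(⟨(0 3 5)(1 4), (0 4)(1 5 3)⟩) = no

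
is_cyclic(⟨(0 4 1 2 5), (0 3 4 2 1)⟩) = no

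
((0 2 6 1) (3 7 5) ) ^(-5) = (0 1 6 2) (3 7 5) 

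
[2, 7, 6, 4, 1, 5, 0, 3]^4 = [2, 1, 6, 3, 4, 5, 0, 7]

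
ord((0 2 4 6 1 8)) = 6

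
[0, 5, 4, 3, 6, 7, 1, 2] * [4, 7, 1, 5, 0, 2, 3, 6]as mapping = [0→4, 1→2, 2→0, 3→5, 4→3, 5→6, 6→7, 7→1]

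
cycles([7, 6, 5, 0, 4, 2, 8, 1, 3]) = (0 7 1 6 8 3)(2 5)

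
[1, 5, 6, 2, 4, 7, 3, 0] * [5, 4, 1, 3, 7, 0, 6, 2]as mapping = [0→4, 1→0, 2→6, 3→1, 4→7, 5→2, 6→3, 7→5]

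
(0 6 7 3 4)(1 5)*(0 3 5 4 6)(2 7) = (1 4 3 6 2 7 5)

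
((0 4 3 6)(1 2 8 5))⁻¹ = (0 6 3 4)(1 5 8 2)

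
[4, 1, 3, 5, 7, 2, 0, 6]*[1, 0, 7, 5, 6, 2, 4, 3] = [6, 0, 5, 2, 3, 7, 1, 4]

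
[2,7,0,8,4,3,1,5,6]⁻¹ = [2,6,0,5,4,7,8,1,3]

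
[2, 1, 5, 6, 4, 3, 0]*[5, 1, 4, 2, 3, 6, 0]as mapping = [0→4, 1→1, 2→6, 3→0, 4→3, 5→2, 6→5]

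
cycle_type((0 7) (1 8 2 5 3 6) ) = 2.6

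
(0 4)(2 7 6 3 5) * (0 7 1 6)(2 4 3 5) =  (0 3 2 1 6 5 4 7)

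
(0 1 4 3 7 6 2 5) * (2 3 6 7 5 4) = (0 1 2 4 6 3 5)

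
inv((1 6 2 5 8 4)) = (1 4 8 5 2 6)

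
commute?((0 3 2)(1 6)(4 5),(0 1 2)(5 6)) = no:(0 3 2)(1 6)(4 5)*(0 1 2)(5 6) = (0 3)(1 5 4 6 2),(0 1 2)(5 6)*(0 3 2)(1 6)(4 5) = (0 6 4 5 1)(2 3)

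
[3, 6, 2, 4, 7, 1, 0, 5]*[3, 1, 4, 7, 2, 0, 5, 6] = [7, 5, 4, 2, 6, 1, 3, 0]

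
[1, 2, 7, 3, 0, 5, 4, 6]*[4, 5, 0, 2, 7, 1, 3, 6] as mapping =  [0→5, 1→0, 2→6, 3→2, 4→4, 5→1, 6→7, 7→3] 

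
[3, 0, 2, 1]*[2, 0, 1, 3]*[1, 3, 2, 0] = [0, 2, 3, 1]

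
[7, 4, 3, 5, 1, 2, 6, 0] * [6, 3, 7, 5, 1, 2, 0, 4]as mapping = [0→4, 1→1, 2→5, 3→2, 4→3, 5→7, 6→0, 7→6]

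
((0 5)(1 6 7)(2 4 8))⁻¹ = (0 5)(1 7 6)(2 8 4)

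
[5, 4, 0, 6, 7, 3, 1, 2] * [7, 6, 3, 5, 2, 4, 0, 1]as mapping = [0→4, 1→2, 2→7, 3→0, 4→1, 5→5, 6→6, 7→3]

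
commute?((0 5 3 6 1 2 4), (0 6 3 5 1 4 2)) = no:(0 5 3 6 1 2 4) * (0 6 3 5 1 4 2) = (0 1)(4 6), (0 6 3 5 1 4 2) * (0 5 3 6 1 2 4) = (0 1)(2 5)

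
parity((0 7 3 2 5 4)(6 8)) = even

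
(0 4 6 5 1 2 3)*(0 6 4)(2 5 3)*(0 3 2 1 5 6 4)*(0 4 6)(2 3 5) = (0 5 2 1)(3 6)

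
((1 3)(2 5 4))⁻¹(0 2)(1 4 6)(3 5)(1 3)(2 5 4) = (0 5)(1 4)(2 6 3)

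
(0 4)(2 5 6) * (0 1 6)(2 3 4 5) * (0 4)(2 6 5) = (0 2 6 3)(1 5 4)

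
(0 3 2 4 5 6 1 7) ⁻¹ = (0 7 1 6 5 4 2 3) 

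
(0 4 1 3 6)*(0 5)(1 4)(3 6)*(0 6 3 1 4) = (0 4)(1 3)(5 6)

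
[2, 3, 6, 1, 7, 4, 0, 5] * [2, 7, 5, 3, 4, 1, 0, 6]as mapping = [0→5, 1→3, 2→0, 3→7, 4→6, 5→4, 6→2, 7→1]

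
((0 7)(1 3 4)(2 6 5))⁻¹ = (0 7)(1 4 3)(2 5 6)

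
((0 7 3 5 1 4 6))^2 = (0 3 1 6 7 5 4)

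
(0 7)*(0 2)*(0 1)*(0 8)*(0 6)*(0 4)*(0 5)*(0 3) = (0 7 2 1 8 6 4 5 3)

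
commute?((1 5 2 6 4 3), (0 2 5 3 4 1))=no:(1 5 2 6 4 3) * (0 2 5 3 4 1)=(0 2 6 1 3), (0 2 5 3 4 1) * (1 5 2 6 4 3)=(0 6 4 5 1)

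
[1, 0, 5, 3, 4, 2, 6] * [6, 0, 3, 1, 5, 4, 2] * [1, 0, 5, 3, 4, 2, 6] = [1, 6, 4, 0, 2, 3, 5]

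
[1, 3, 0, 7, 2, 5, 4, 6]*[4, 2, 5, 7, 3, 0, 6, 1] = [2, 7, 4, 1, 5, 0, 3, 6]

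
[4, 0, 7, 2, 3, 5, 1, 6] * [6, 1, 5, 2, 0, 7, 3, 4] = [0, 6, 4, 5, 2, 7, 1, 3]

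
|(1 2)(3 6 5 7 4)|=10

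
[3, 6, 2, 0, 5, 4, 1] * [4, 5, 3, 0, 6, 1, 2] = [0, 2, 3, 4, 1, 6, 5]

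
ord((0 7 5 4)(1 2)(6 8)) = 4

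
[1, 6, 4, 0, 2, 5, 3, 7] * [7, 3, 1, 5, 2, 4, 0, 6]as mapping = [0→3, 1→0, 2→2, 3→7, 4→1, 5→4, 6→5, 7→6]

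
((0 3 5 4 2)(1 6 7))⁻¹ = (0 2 4 5 3)(1 7 6)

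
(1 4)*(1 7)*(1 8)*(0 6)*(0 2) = (0 6 2) (1 4 7 8) 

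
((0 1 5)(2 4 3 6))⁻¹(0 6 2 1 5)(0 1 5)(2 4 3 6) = (0 1 2 4 5)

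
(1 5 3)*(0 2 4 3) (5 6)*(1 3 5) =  (0 2 4 5) (1 6) 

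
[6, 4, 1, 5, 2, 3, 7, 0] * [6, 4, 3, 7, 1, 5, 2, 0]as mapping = [0→2, 1→1, 2→4, 3→5, 4→3, 5→7, 6→0, 7→6]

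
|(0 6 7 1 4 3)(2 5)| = 6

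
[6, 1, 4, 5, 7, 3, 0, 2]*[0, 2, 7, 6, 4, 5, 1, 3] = [1, 2, 4, 5, 3, 6, 0, 7]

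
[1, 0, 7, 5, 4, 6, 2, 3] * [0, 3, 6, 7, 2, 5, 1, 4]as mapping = [0→3, 1→0, 2→4, 3→5, 4→2, 5→1, 6→6, 7→7]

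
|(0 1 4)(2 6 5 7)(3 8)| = 12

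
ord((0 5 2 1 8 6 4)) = 7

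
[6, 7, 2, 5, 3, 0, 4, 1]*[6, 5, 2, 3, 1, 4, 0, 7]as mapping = [0→0, 1→7, 2→2, 3→4, 4→3, 5→6, 6→1, 7→5]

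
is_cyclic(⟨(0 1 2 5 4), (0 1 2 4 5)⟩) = no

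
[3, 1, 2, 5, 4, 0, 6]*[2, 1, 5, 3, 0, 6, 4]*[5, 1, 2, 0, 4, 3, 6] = [0, 1, 3, 6, 5, 2, 4]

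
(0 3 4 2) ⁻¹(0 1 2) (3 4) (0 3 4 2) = (0 3 1) (2 4) 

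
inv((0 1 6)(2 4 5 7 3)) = (0 6 1)(2 3 7 5 4)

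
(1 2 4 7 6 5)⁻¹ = (1 5 6 7 4 2)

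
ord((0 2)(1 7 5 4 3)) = 10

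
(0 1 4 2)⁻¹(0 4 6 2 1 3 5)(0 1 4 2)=(0 4 3 5 1 2 6)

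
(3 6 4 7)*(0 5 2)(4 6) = (0 5 2)(3 4 7)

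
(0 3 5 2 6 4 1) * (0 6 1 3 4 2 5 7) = (0 4 3 7)(1 6 2)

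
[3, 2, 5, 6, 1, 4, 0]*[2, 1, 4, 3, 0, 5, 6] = [3, 4, 5, 6, 1, 0, 2]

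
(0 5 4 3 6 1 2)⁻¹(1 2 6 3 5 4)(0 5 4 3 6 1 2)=(0 1 6 4 3 2)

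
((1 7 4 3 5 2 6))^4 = (1 5 7 2 4 6 3)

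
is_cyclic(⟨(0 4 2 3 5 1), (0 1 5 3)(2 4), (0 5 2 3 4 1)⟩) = no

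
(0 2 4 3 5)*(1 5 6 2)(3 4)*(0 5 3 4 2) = (0 1 3 6)(2 4)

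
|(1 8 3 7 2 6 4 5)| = 8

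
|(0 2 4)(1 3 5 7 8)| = 15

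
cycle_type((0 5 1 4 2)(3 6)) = 2.5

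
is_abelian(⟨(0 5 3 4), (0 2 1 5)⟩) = no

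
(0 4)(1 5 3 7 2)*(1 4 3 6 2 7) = (0 3 1 5 6 2 4)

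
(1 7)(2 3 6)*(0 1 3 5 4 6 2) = (0 1 7 3 2 5 4 6)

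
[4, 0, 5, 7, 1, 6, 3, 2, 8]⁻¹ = [1, 4, 7, 6, 0, 2, 5, 3, 8]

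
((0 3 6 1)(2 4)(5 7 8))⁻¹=(0 1 6 3)(2 4)(5 8 7)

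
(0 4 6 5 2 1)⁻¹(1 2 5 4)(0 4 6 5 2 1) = (0 1 2 6)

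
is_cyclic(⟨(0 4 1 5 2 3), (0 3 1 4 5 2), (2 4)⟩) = no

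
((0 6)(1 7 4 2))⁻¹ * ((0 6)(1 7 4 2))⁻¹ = (1 4)(2 7)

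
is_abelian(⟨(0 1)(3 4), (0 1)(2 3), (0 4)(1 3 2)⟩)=no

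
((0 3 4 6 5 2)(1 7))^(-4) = (0 4 5)(2 3 6)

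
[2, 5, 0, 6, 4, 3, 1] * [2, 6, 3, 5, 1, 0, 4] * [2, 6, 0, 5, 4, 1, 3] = [5, 2, 0, 4, 6, 1, 3]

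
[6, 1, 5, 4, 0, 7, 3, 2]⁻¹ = [4, 1, 7, 6, 3, 2, 0, 5]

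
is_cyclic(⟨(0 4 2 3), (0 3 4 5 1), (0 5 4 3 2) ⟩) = no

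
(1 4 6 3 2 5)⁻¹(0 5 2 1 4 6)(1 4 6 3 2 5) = (0 1 5 4 6 3)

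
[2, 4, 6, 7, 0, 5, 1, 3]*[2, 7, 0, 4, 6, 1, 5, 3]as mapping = [0→0, 1→6, 2→5, 3→3, 4→2, 5→1, 6→7, 7→4]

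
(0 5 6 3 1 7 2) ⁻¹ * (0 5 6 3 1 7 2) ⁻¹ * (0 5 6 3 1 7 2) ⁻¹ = (0 1 5 7 6 2 3) 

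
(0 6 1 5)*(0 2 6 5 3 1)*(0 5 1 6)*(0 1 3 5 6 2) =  (0 3 2 1 5)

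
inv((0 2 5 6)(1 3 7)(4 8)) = (0 6 5 2)(1 7 3)(4 8)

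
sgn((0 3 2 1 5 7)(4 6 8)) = -1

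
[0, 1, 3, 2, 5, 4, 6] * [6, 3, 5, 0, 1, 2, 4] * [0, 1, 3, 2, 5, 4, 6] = [6, 2, 0, 4, 3, 1, 5]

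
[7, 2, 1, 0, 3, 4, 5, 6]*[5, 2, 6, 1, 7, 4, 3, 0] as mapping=[0→0, 1→6, 2→2, 3→5, 4→1, 5→7, 6→4, 7→3] 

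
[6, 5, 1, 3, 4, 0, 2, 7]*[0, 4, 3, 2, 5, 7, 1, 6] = [1, 7, 4, 2, 5, 0, 3, 6]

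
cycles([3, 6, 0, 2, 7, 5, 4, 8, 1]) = (0 3 2) (1 6 4 7 8) 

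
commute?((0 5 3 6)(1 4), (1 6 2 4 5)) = no:(0 5 3 6)(1 4) * (1 6 2 4 5) = (0 1 5 3 2 4 6), (1 6 2 4 5) * (0 5 3 6)(1 4) = (0 5 4 3 6 2 1)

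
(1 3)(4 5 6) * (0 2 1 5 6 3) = (0 2 1)(3 5)(4 6)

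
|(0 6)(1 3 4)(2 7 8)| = 6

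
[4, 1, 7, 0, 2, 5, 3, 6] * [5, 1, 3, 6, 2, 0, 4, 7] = [2, 1, 7, 5, 3, 0, 6, 4]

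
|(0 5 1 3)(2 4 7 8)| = 4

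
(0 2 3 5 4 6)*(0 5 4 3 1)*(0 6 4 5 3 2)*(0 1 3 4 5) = (0 1 6 4 5 2 3)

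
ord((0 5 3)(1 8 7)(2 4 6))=3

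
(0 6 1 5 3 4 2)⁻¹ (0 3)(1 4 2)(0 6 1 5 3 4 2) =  (0 5 2)(4 6)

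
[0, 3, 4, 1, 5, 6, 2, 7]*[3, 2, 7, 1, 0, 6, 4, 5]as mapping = [0→3, 1→1, 2→0, 3→2, 4→6, 5→4, 6→7, 7→5]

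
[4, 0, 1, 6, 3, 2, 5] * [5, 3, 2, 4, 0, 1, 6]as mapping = [0→0, 1→5, 2→3, 3→6, 4→4, 5→2, 6→1]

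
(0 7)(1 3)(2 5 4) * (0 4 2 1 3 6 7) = (1 6 7 4)(2 5)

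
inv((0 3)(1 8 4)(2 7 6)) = (0 3)(1 4 8)(2 6 7)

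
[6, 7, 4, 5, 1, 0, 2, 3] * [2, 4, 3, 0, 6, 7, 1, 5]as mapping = [0→1, 1→5, 2→6, 3→7, 4→4, 5→2, 6→3, 7→0]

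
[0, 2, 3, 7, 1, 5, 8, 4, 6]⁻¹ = [0, 4, 1, 2, 7, 5, 8, 3, 6]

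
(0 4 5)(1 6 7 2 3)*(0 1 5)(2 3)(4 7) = (0 7 3 5 1 6 4)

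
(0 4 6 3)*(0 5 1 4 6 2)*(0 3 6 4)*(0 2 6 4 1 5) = (0 1 2 3)(4 6)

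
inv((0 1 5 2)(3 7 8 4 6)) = (0 2 5 1)(3 6 4 8 7)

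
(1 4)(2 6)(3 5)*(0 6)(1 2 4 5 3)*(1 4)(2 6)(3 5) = (0 2)(1 3 5 4 6)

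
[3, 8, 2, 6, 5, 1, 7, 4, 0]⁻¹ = [8, 5, 2, 0, 7, 4, 3, 6, 1]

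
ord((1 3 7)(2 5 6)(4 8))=6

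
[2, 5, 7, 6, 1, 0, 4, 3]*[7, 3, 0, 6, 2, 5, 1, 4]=[0, 5, 4, 1, 3, 7, 2, 6]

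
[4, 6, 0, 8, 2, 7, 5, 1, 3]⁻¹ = [2, 7, 4, 8, 0, 6, 1, 5, 3]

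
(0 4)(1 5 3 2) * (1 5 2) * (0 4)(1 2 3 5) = (1 3 2)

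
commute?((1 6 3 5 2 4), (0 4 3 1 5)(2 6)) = no:(1 6 3 5 2 4)*(0 4 3 1 5)(2 6) = (0 4 5 6 1 2 3), (0 4 3 1 5)(2 6)*(1 6 3 5 2 4) = (0 1 2 3 6 4 5)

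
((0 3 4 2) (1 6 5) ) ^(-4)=(1 5 6) 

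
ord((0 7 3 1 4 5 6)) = 7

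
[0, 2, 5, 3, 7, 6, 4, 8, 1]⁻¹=[0, 8, 1, 3, 6, 2, 5, 4, 7]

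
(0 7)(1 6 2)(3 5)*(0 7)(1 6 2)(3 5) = (1 2 6)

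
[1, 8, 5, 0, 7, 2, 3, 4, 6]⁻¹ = [3, 0, 5, 6, 7, 2, 8, 4, 1]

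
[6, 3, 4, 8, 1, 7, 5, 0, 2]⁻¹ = [7, 4, 8, 1, 2, 6, 0, 5, 3]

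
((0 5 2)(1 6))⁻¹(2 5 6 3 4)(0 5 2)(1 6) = (0 2 1 3 4)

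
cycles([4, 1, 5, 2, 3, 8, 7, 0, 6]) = (0 4 3 2 5 8 6 7)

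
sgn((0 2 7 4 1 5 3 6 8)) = 1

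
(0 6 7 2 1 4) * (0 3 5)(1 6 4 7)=(0 4 3 5)(1 7 2 6)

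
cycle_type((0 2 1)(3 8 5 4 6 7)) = 3.6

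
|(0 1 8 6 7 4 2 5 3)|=9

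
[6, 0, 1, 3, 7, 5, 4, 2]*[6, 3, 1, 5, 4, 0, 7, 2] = [7, 6, 3, 5, 2, 0, 4, 1]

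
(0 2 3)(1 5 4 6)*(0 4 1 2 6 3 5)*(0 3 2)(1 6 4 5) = (0 4 2 1 3 5 6)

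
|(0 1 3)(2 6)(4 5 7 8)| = 12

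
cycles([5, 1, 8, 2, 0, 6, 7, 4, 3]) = (0 5 6 7 4)(2 8 3)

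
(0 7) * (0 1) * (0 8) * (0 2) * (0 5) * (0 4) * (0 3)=(0 7 1 8 2 5 4 3) 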